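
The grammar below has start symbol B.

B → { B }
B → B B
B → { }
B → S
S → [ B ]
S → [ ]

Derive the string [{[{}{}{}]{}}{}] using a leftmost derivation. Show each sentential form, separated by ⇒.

B ⇒ S ⇒ [B] ⇒ [BB] ⇒ [{B}B] ⇒ [{BB}B] ⇒ [{SB}B] ⇒ [{[B]B}B] ⇒ [{[BB]B}B] ⇒ [{[BBB]B}B] ⇒ [{[{}BB]B}B] ⇒ [{[{}{}B]B}B] ⇒ [{[{}{}{}]B}B] ⇒ [{[{}{}{}]{}}B] ⇒ [{[{}{}{}]{}}{}]

B ⇒ S   [B → S]
S ⇒ [B]   [S → [ B ]]
[B] ⇒ [BB]   [B → B B]
[BB] ⇒ [{B}B]   [B → { B }]
[{B}B] ⇒ [{BB}B]   [B → B B]
[{BB}B] ⇒ [{SB}B]   [B → S]
[{SB}B] ⇒ [{[B]B}B]   [S → [ B ]]
[{[B]B}B] ⇒ [{[BB]B}B]   [B → B B]
[{[BB]B}B] ⇒ [{[BBB]B}B]   [B → B B]
[{[BBB]B}B] ⇒ [{[{}BB]B}B]   [B → { }]
[{[{}BB]B}B] ⇒ [{[{}{}B]B}B]   [B → { }]
[{[{}{}B]B}B] ⇒ [{[{}{}{}]B}B]   [B → { }]
[{[{}{}{}]B}B] ⇒ [{[{}{}{}]{}}B]   [B → { }]
[{[{}{}{}]{}}B] ⇒ [{[{}{}{}]{}}{}]   [B → { }]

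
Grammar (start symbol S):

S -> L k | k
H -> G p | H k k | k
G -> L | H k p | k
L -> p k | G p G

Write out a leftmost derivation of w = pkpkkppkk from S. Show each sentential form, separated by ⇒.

S ⇒ Lk ⇒ GpGk ⇒ LpGk ⇒ pkpGk ⇒ pkpLk ⇒ pkpGpGk ⇒ pkpHkppGk ⇒ pkpkkppGk ⇒ pkpkkppkk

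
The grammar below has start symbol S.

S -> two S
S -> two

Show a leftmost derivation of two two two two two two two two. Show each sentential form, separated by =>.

S => two S => two two S => two two two S => two two two two S => two two two two two S => two two two two two two S => two two two two two two two S => two two two two two two two two

S => two S   [S -> two S]
two S => two two S   [S -> two S]
two two S => two two two S   [S -> two S]
two two two S => two two two two S   [S -> two S]
two two two two S => two two two two two S   [S -> two S]
two two two two two S => two two two two two two S   [S -> two S]
two two two two two two S => two two two two two two two S   [S -> two S]
two two two two two two two S => two two two two two two two two   [S -> two]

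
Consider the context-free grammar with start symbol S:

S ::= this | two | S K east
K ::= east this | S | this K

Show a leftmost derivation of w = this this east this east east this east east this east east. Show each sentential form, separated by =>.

S => S K east   [S ::= S K east]
S K east => this K east   [S ::= this]
this K east => this S east   [K ::= S]
this S east => this S K east east   [S ::= S K east]
this S K east east => this S K east K east east   [S ::= S K east]
this S K east K east east => this S K east K east K east east   [S ::= S K east]
this S K east K east K east east => this this K east K east K east east   [S ::= this]
this this K east K east K east east => this this east this east K east K east east   [K ::= east this]
this this east this east K east K east east => this this east this east east this east K east east   [K ::= east this]
this this east this east east this east K east east => this this east this east east this east east this east east   [K ::= east this]

S => S K east => this K east => this S east => this S K east east => this S K east K east east => this S K east K east K east east => this this K east K east K east east => this this east this east K east K east east => this this east this east east this east K east east => this this east this east east this east east this east east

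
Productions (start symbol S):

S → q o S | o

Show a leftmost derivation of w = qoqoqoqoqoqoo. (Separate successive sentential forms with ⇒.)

S ⇒ qoS ⇒ qoqoS ⇒ qoqoqoS ⇒ qoqoqoqoS ⇒ qoqoqoqoqoS ⇒ qoqoqoqoqoqoS ⇒ qoqoqoqoqoqoo

S ⇒ qoS   [S → q o S]
qoS ⇒ qoqoS   [S → q o S]
qoqoS ⇒ qoqoqoS   [S → q o S]
qoqoqoS ⇒ qoqoqoqoS   [S → q o S]
qoqoqoqoS ⇒ qoqoqoqoqoS   [S → q o S]
qoqoqoqoqoS ⇒ qoqoqoqoqoqoS   [S → q o S]
qoqoqoqoqoqoS ⇒ qoqoqoqoqoqoo   [S → o]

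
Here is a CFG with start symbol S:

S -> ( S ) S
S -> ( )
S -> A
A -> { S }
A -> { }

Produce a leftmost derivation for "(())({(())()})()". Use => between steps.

S => (S)S   [S -> ( S ) S]
(S)S => (())S   [S -> ( )]
(())S => (())(S)S   [S -> ( S ) S]
(())(S)S => (())(A)S   [S -> A]
(())(A)S => (())({S})S   [A -> { S }]
(())({S})S => (())({(S)S})S   [S -> ( S ) S]
(())({(S)S})S => (())({(())S})S   [S -> ( )]
(())({(())S})S => (())({(())()})S   [S -> ( )]
(())({(())()})S => (())({(())()})()   [S -> ( )]

S => (S)S => (())S => (())(S)S => (())(A)S => (())({S})S => (())({(S)S})S => (())({(())S})S => (())({(())()})S => (())({(())()})()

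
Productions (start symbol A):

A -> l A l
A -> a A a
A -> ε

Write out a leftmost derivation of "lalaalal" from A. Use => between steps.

A => lAl => laAal => lalAlal => lalaAalal => lalaalal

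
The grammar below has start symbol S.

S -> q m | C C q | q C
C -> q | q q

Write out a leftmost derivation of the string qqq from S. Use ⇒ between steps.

S ⇒ CCq ⇒ qCq ⇒ qqq

S ⇒ CCq   [S -> C C q]
CCq ⇒ qCq   [C -> q]
qCq ⇒ qqq   [C -> q]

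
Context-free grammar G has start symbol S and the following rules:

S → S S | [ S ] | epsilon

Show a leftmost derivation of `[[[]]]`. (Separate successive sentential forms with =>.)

S => [S] => [SS] => [SSS] => [SSSS] => [[S]SSS] => [[[S]]SSS] => [[[]]SSS] => [[[]]SS] => [[[]]S] => [[[]]]

S => [S]   [S → [ S ]]
[S] => [SS]   [S → S S]
[SS] => [SSS]   [S → S S]
[SSS] => [SSSS]   [S → S S]
[SSSS] => [[S]SSS]   [S → [ S ]]
[[S]SSS] => [[[S]]SSS]   [S → [ S ]]
[[[S]]SSS] => [[[]]SSS]   [S → epsilon]
[[[]]SSS] => [[[]]SS]   [S → epsilon]
[[[]]SS] => [[[]]S]   [S → epsilon]
[[[]]S] => [[[]]]   [S → epsilon]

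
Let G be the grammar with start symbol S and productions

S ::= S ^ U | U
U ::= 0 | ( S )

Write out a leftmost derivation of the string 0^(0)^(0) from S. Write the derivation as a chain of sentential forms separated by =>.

S => S^U   [S ::= S ^ U]
S^U => S^U^U   [S ::= S ^ U]
S^U^U => U^U^U   [S ::= U]
U^U^U => 0^U^U   [U ::= 0]
0^U^U => 0^(S)^U   [U ::= ( S )]
0^(S)^U => 0^(U)^U   [S ::= U]
0^(U)^U => 0^(0)^U   [U ::= 0]
0^(0)^U => 0^(0)^(S)   [U ::= ( S )]
0^(0)^(S) => 0^(0)^(U)   [S ::= U]
0^(0)^(U) => 0^(0)^(0)   [U ::= 0]

S => S^U => S^U^U => U^U^U => 0^U^U => 0^(S)^U => 0^(U)^U => 0^(0)^U => 0^(0)^(S) => 0^(0)^(U) => 0^(0)^(0)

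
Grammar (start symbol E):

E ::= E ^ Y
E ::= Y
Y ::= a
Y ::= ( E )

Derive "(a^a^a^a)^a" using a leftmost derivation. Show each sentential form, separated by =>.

E => E^Y => Y^Y => (E)^Y => (E^Y)^Y => (E^Y^Y)^Y => (E^Y^Y^Y)^Y => (Y^Y^Y^Y)^Y => (a^Y^Y^Y)^Y => (a^a^Y^Y)^Y => (a^a^a^Y)^Y => (a^a^a^a)^Y => (a^a^a^a)^a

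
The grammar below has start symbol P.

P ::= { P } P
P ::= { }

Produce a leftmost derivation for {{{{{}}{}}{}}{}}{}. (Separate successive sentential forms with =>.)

P => {P}P   [P ::= { P } P]
{P}P => {{P}P}P   [P ::= { P } P]
{{P}P}P => {{{P}P}P}P   [P ::= { P } P]
{{{P}P}P}P => {{{{P}P}P}P}P   [P ::= { P } P]
{{{{P}P}P}P}P => {{{{{}}P}P}P}P   [P ::= { }]
{{{{{}}P}P}P}P => {{{{{}}{}}P}P}P   [P ::= { }]
{{{{{}}{}}P}P}P => {{{{{}}{}}{}}P}P   [P ::= { }]
{{{{{}}{}}{}}P}P => {{{{{}}{}}{}}{}}P   [P ::= { }]
{{{{{}}{}}{}}{}}P => {{{{{}}{}}{}}{}}{}   [P ::= { }]

P=>{P}P=>{{P}P}P=>{{{P}P}P}P=>{{{{P}P}P}P}P=>{{{{{}}P}P}P}P=>{{{{{}}{}}P}P}P=>{{{{{}}{}}{}}P}P=>{{{{{}}{}}{}}{}}P=>{{{{{}}{}}{}}{}}{}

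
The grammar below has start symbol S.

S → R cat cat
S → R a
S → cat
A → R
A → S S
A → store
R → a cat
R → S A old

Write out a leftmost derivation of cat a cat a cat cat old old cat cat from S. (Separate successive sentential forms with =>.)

S => R cat cat => S A old cat cat => cat A old cat cat => cat R old cat cat => cat S A old old cat cat => cat R a A old old cat cat => cat a cat a A old old cat cat => cat a cat a S S old old cat cat => cat a cat a cat S old old cat cat => cat a cat a cat cat old old cat cat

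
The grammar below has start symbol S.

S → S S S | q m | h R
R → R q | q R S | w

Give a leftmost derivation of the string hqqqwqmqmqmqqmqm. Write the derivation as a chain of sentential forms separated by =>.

S => SSS   [S → S S S]
SSS => hRSS   [S → h R]
hRSS => hRqSS   [R → R q]
hRqSS => hqRSqSS   [R → q R S]
hqRSqSS => hqqRSSqSS   [R → q R S]
hqqRSSqSS => hqqqRSSSqSS   [R → q R S]
hqqqRSSSqSS => hqqqwSSSqSS   [R → w]
hqqqwSSSqSS => hqqqwqmSSqSS   [S → q m]
hqqqwqmSSqSS => hqqqwqmqmSqSS   [S → q m]
hqqqwqmqmSqSS => hqqqwqmqmqmqSS   [S → q m]
hqqqwqmqmqmqSS => hqqqwqmqmqmqqmS   [S → q m]
hqqqwqmqmqmqqmS => hqqqwqmqmqmqqmqm   [S → q m]

S=>SSS=>hRSS=>hRqSS=>hqRSqSS=>hqqRSSqSS=>hqqqRSSSqSS=>hqqqwSSSqSS=>hqqqwqmSSqSS=>hqqqwqmqmSqSS=>hqqqwqmqmqmqSS=>hqqqwqmqmqmqqmS=>hqqqwqmqmqmqqmqm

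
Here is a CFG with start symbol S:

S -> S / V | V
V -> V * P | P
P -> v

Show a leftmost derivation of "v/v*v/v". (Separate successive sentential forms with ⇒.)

S ⇒ S/V   [S -> S / V]
S/V ⇒ S/V/V   [S -> S / V]
S/V/V ⇒ V/V/V   [S -> V]
V/V/V ⇒ P/V/V   [V -> P]
P/V/V ⇒ v/V/V   [P -> v]
v/V/V ⇒ v/V*P/V   [V -> V * P]
v/V*P/V ⇒ v/P*P/V   [V -> P]
v/P*P/V ⇒ v/v*P/V   [P -> v]
v/v*P/V ⇒ v/v*v/V   [P -> v]
v/v*v/V ⇒ v/v*v/P   [V -> P]
v/v*v/P ⇒ v/v*v/v   [P -> v]

S ⇒ S/V ⇒ S/V/V ⇒ V/V/V ⇒ P/V/V ⇒ v/V/V ⇒ v/V*P/V ⇒ v/P*P/V ⇒ v/v*P/V ⇒ v/v*v/V ⇒ v/v*v/P ⇒ v/v*v/v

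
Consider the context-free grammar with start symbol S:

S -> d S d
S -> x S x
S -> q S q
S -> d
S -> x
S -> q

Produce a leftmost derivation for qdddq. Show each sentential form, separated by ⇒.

S⇒qSq⇒qdSdq⇒qdddq

S ⇒ qSq   [S -> q S q]
qSq ⇒ qdSdq   [S -> d S d]
qdSdq ⇒ qdddq   [S -> d]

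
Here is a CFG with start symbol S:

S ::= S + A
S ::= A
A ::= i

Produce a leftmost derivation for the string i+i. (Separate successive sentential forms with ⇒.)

S⇒S+A⇒A+A⇒i+A⇒i+i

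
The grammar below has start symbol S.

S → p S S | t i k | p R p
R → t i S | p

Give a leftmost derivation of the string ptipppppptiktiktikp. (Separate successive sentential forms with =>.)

S=>pRp=>ptiSp=>ptipSSp=>ptippSSSp=>ptipppRpSSp=>ptipppppSSp=>ptippppppSSSp=>ptipppppptikSSp=>ptipppppptiktikSp=>ptipppppptiktiktikp

S => pRp   [S → p R p]
pRp => ptiSp   [R → t i S]
ptiSp => ptipSSp   [S → p S S]
ptipSSp => ptippSSSp   [S → p S S]
ptippSSSp => ptipppRpSSp   [S → p R p]
ptipppRpSSp => ptipppppSSp   [R → p]
ptipppppSSp => ptippppppSSSp   [S → p S S]
ptippppppSSSp => ptipppppptikSSp   [S → t i k]
ptipppppptikSSp => ptipppppptiktikSp   [S → t i k]
ptipppppptiktikSp => ptipppppptiktiktikp   [S → t i k]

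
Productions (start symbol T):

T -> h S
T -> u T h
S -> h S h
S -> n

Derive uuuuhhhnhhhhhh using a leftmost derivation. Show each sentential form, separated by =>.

T => uTh   [T -> u T h]
uTh => uuThh   [T -> u T h]
uuThh => uuuThhh   [T -> u T h]
uuuThhh => uuuuThhhh   [T -> u T h]
uuuuThhhh => uuuuhShhhh   [T -> h S]
uuuuhShhhh => uuuuhhShhhhh   [S -> h S h]
uuuuhhShhhhh => uuuuhhhShhhhhh   [S -> h S h]
uuuuhhhShhhhhh => uuuuhhhnhhhhhh   [S -> n]

T => uTh => uuThh => uuuThhh => uuuuThhhh => uuuuhShhhh => uuuuhhShhhhh => uuuuhhhShhhhhh => uuuuhhhnhhhhhh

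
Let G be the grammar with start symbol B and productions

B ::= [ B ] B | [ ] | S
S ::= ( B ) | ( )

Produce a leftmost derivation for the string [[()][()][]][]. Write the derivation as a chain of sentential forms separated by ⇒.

B ⇒ [B]B ⇒ [[B]B]B ⇒ [[S]B]B ⇒ [[()]B]B ⇒ [[()][B]B]B ⇒ [[()][S]B]B ⇒ [[()][()]B]B ⇒ [[()][()][]]B ⇒ [[()][()][]][]

B ⇒ [B]B   [B ::= [ B ] B]
[B]B ⇒ [[B]B]B   [B ::= [ B ] B]
[[B]B]B ⇒ [[S]B]B   [B ::= S]
[[S]B]B ⇒ [[()]B]B   [S ::= ( )]
[[()]B]B ⇒ [[()][B]B]B   [B ::= [ B ] B]
[[()][B]B]B ⇒ [[()][S]B]B   [B ::= S]
[[()][S]B]B ⇒ [[()][()]B]B   [S ::= ( )]
[[()][()]B]B ⇒ [[()][()][]]B   [B ::= [ ]]
[[()][()][]]B ⇒ [[()][()][]][]   [B ::= [ ]]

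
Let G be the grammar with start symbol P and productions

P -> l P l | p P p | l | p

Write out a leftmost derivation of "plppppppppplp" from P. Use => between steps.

P => pPp   [P -> p P p]
pPp => plPlp   [P -> l P l]
plPlp => plpPplp   [P -> p P p]
plpPplp => plppPpplp   [P -> p P p]
plppPpplp => plpppPppplp   [P -> p P p]
plpppPppplp => plppppPpppplp   [P -> p P p]
plppppPpppplp => plppppppppplp   [P -> p]

P => pPp => plPlp => plpPplp => plppPpplp => plpppPppplp => plppppPpppplp => plppppppppplp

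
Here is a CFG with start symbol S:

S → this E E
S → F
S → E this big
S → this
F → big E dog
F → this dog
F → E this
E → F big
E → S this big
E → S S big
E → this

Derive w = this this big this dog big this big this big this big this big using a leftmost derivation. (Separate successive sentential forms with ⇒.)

S ⇒ E this big ⇒ F big this big ⇒ E this big this big ⇒ F big this big this big ⇒ E this big this big this big ⇒ F big this big this big this big ⇒ E this big this big this big this big ⇒ S S big this big this big this big this big ⇒ E this big S big this big this big this big this big ⇒ this this big S big this big this big this big this big ⇒ this this big F big this big this big this big this big ⇒ this this big this dog big this big this big this big this big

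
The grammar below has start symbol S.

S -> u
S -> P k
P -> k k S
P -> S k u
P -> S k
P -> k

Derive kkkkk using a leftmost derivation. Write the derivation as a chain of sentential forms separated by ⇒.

S ⇒ Pk ⇒ kkSk ⇒ kkPkk ⇒ kkkkk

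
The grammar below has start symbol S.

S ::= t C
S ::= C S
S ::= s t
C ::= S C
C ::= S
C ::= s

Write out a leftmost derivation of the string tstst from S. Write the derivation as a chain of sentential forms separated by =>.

S => tC => tS => tCS => tSS => tstS => tstst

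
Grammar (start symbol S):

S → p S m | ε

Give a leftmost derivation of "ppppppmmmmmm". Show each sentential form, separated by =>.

S=>pSm=>ppSmm=>pppSmmm=>ppppSmmmm=>pppppSmmmmm=>ppppppSmmmmmm=>ppppppmmmmmm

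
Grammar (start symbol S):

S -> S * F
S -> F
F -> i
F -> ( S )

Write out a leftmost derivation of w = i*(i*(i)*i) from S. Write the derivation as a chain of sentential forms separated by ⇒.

S ⇒ S*F ⇒ F*F ⇒ i*F ⇒ i*(S) ⇒ i*(S*F) ⇒ i*(S*F*F) ⇒ i*(F*F*F) ⇒ i*(i*F*F) ⇒ i*(i*(S)*F) ⇒ i*(i*(F)*F) ⇒ i*(i*(i)*F) ⇒ i*(i*(i)*i)

S ⇒ S*F   [S -> S * F]
S*F ⇒ F*F   [S -> F]
F*F ⇒ i*F   [F -> i]
i*F ⇒ i*(S)   [F -> ( S )]
i*(S) ⇒ i*(S*F)   [S -> S * F]
i*(S*F) ⇒ i*(S*F*F)   [S -> S * F]
i*(S*F*F) ⇒ i*(F*F*F)   [S -> F]
i*(F*F*F) ⇒ i*(i*F*F)   [F -> i]
i*(i*F*F) ⇒ i*(i*(S)*F)   [F -> ( S )]
i*(i*(S)*F) ⇒ i*(i*(F)*F)   [S -> F]
i*(i*(F)*F) ⇒ i*(i*(i)*F)   [F -> i]
i*(i*(i)*F) ⇒ i*(i*(i)*i)   [F -> i]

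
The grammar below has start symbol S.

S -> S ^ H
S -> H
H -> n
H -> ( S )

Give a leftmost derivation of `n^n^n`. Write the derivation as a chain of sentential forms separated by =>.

S=>S^H=>S^H^H=>H^H^H=>n^H^H=>n^n^H=>n^n^n

S => S^H   [S -> S ^ H]
S^H => S^H^H   [S -> S ^ H]
S^H^H => H^H^H   [S -> H]
H^H^H => n^H^H   [H -> n]
n^H^H => n^n^H   [H -> n]
n^n^H => n^n^n   [H -> n]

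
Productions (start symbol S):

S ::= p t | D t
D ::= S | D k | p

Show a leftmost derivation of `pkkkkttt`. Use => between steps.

S => Dt => St => Dtt => Stt => Dttt => Dkttt => Dkkttt => Dkkkttt => Dkkkkttt => pkkkkttt

S => Dt   [S ::= D t]
Dt => St   [D ::= S]
St => Dtt   [S ::= D t]
Dtt => Stt   [D ::= S]
Stt => Dttt   [S ::= D t]
Dttt => Dkttt   [D ::= D k]
Dkttt => Dkkttt   [D ::= D k]
Dkkttt => Dkkkttt   [D ::= D k]
Dkkkttt => Dkkkkttt   [D ::= D k]
Dkkkkttt => pkkkkttt   [D ::= p]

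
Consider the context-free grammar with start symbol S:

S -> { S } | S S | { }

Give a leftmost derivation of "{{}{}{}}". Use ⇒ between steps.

S ⇒ {S} ⇒ {SS} ⇒ {SSS} ⇒ {{}SS} ⇒ {{}{}S} ⇒ {{}{}{}}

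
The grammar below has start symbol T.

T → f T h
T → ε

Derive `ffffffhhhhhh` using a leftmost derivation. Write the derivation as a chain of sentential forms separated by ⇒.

T ⇒ fTh   [T → f T h]
fTh ⇒ ffThh   [T → f T h]
ffThh ⇒ fffThhh   [T → f T h]
fffThhh ⇒ ffffThhhh   [T → f T h]
ffffThhhh ⇒ fffffThhhhh   [T → f T h]
fffffThhhhh ⇒ ffffffThhhhhh   [T → f T h]
ffffffThhhhhh ⇒ ffffffhhhhhh   [T → ε]

T⇒fTh⇒ffThh⇒fffThhh⇒ffffThhhh⇒fffffThhhhh⇒ffffffThhhhhh⇒ffffffhhhhhh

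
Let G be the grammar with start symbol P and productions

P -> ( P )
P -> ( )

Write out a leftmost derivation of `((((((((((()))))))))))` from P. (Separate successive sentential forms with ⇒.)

P⇒(P)⇒((P))⇒(((P)))⇒((((P))))⇒(((((P)))))⇒((((((P))))))⇒(((((((P)))))))⇒((((((((P))))))))⇒(((((((((P)))))))))⇒((((((((((P))))))))))⇒((((((((((()))))))))))

P ⇒ (P)   [P -> ( P )]
(P) ⇒ ((P))   [P -> ( P )]
((P)) ⇒ (((P)))   [P -> ( P )]
(((P))) ⇒ ((((P))))   [P -> ( P )]
((((P)))) ⇒ (((((P)))))   [P -> ( P )]
(((((P))))) ⇒ ((((((P))))))   [P -> ( P )]
((((((P)))))) ⇒ (((((((P)))))))   [P -> ( P )]
(((((((P))))))) ⇒ ((((((((P))))))))   [P -> ( P )]
((((((((P)))))))) ⇒ (((((((((P)))))))))   [P -> ( P )]
(((((((((P))))))))) ⇒ ((((((((((P))))))))))   [P -> ( P )]
((((((((((P)))))))))) ⇒ ((((((((((()))))))))))   [P -> ( )]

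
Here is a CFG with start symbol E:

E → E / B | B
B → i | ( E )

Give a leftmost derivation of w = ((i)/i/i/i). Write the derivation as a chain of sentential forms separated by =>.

E => B => (E) => (E/B) => (E/B/B) => (E/B/B/B) => (B/B/B/B) => ((E)/B/B/B) => ((B)/B/B/B) => ((i)/B/B/B) => ((i)/i/B/B) => ((i)/i/i/B) => ((i)/i/i/i)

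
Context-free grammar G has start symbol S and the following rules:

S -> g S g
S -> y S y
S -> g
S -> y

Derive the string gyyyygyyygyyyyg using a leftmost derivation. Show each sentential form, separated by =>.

S => gSg => gySyg => gyySyyg => gyyySyyyg => gyyyySyyyyg => gyyyygSgyyyyg => gyyyygySygyyyyg => gyyyygyyygyyyyg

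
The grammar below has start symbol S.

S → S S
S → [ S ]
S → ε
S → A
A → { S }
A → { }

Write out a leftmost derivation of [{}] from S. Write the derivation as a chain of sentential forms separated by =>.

S => [S] => [A] => [{S}] => [{}]

S => [S]   [S → [ S ]]
[S] => [A]   [S → A]
[A] => [{S}]   [A → { S }]
[{S}] => [{}]   [S → ε]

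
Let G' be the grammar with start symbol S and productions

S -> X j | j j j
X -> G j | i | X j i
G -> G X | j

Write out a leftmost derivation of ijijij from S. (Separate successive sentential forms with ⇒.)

S ⇒ Xj   [S -> X j]
Xj ⇒ Xjij   [X -> X j i]
Xjij ⇒ Xjijij   [X -> X j i]
Xjijij ⇒ ijijij   [X -> i]

S ⇒ Xj ⇒ Xjij ⇒ Xjijij ⇒ ijijij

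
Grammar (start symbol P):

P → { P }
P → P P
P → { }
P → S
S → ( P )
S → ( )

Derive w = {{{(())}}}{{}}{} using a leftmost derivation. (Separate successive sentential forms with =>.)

P => PP   [P → P P]
PP => {P}P   [P → { P }]
{P}P => {{P}}P   [P → { P }]
{{P}}P => {{{P}}}P   [P → { P }]
{{{P}}}P => {{{S}}}P   [P → S]
{{{S}}}P => {{{(P)}}}P   [S → ( P )]
{{{(P)}}}P => {{{(S)}}}P   [P → S]
{{{(S)}}}P => {{{(())}}}P   [S → ( )]
{{{(())}}}P => {{{(())}}}PP   [P → P P]
{{{(())}}}PP => {{{(())}}}{P}P   [P → { P }]
{{{(())}}}{P}P => {{{(())}}}{{}}P   [P → { }]
{{{(())}}}{{}}P => {{{(())}}}{{}}{}   [P → { }]

P => PP => {P}P => {{P}}P => {{{P}}}P => {{{S}}}P => {{{(P)}}}P => {{{(S)}}}P => {{{(())}}}P => {{{(())}}}PP => {{{(())}}}{P}P => {{{(())}}}{{}}P => {{{(())}}}{{}}{}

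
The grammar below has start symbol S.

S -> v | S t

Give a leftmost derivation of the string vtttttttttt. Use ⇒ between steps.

S ⇒ St ⇒ Stt ⇒ Sttt ⇒ Stttt ⇒ Sttttt ⇒ Stttttt ⇒ Sttttttt ⇒ Stttttttt ⇒ Sttttttttt ⇒ Stttttttttt ⇒ vtttttttttt

S ⇒ St   [S -> S t]
St ⇒ Stt   [S -> S t]
Stt ⇒ Sttt   [S -> S t]
Sttt ⇒ Stttt   [S -> S t]
Stttt ⇒ Sttttt   [S -> S t]
Sttttt ⇒ Stttttt   [S -> S t]
Stttttt ⇒ Sttttttt   [S -> S t]
Sttttttt ⇒ Stttttttt   [S -> S t]
Stttttttt ⇒ Sttttttttt   [S -> S t]
Sttttttttt ⇒ Stttttttttt   [S -> S t]
Stttttttttt ⇒ vtttttttttt   [S -> v]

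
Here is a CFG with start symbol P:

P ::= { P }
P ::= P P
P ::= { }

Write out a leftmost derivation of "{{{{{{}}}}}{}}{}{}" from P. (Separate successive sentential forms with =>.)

P => PP => PPP => {P}PP => {PP}PP => {{P}P}PP => {{{P}}P}PP => {{{{P}}}P}PP => {{{{{P}}}}P}PP => {{{{{{}}}}}P}PP => {{{{{{}}}}}{}}PP => {{{{{{}}}}}{}}{}P => {{{{{{}}}}}{}}{}{}

P => PP   [P ::= P P]
PP => PPP   [P ::= P P]
PPP => {P}PP   [P ::= { P }]
{P}PP => {PP}PP   [P ::= P P]
{PP}PP => {{P}P}PP   [P ::= { P }]
{{P}P}PP => {{{P}}P}PP   [P ::= { P }]
{{{P}}P}PP => {{{{P}}}P}PP   [P ::= { P }]
{{{{P}}}P}PP => {{{{{P}}}}P}PP   [P ::= { P }]
{{{{{P}}}}P}PP => {{{{{{}}}}}P}PP   [P ::= { }]
{{{{{{}}}}}P}PP => {{{{{{}}}}}{}}PP   [P ::= { }]
{{{{{{}}}}}{}}PP => {{{{{{}}}}}{}}{}P   [P ::= { }]
{{{{{{}}}}}{}}{}P => {{{{{{}}}}}{}}{}{}   [P ::= { }]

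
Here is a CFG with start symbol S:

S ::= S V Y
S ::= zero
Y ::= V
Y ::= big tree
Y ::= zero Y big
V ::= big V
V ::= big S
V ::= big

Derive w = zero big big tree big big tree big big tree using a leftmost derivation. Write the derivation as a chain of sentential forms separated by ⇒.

S ⇒ S V Y   [S ::= S V Y]
S V Y ⇒ S V Y V Y   [S ::= S V Y]
S V Y V Y ⇒ S V Y V Y V Y   [S ::= S V Y]
S V Y V Y V Y ⇒ zero V Y V Y V Y   [S ::= zero]
zero V Y V Y V Y ⇒ zero big Y V Y V Y   [V ::= big]
zero big Y V Y V Y ⇒ zero big big tree V Y V Y   [Y ::= big tree]
zero big big tree V Y V Y ⇒ zero big big tree big Y V Y   [V ::= big]
zero big big tree big Y V Y ⇒ zero big big tree big big tree V Y   [Y ::= big tree]
zero big big tree big big tree V Y ⇒ zero big big tree big big tree big Y   [V ::= big]
zero big big tree big big tree big Y ⇒ zero big big tree big big tree big big tree   [Y ::= big tree]

S ⇒ S V Y ⇒ S V Y V Y ⇒ S V Y V Y V Y ⇒ zero V Y V Y V Y ⇒ zero big Y V Y V Y ⇒ zero big big tree V Y V Y ⇒ zero big big tree big Y V Y ⇒ zero big big tree big big tree V Y ⇒ zero big big tree big big tree big Y ⇒ zero big big tree big big tree big big tree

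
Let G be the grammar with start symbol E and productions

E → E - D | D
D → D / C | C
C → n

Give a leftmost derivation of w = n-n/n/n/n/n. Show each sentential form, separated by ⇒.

E ⇒ E-D ⇒ D-D ⇒ C-D ⇒ n-D ⇒ n-D/C ⇒ n-D/C/C ⇒ n-D/C/C/C ⇒ n-D/C/C/C/C ⇒ n-C/C/C/C/C ⇒ n-n/C/C/C/C ⇒ n-n/n/C/C/C ⇒ n-n/n/n/C/C ⇒ n-n/n/n/n/C ⇒ n-n/n/n/n/n

E ⇒ E-D   [E → E - D]
E-D ⇒ D-D   [E → D]
D-D ⇒ C-D   [D → C]
C-D ⇒ n-D   [C → n]
n-D ⇒ n-D/C   [D → D / C]
n-D/C ⇒ n-D/C/C   [D → D / C]
n-D/C/C ⇒ n-D/C/C/C   [D → D / C]
n-D/C/C/C ⇒ n-D/C/C/C/C   [D → D / C]
n-D/C/C/C/C ⇒ n-C/C/C/C/C   [D → C]
n-C/C/C/C/C ⇒ n-n/C/C/C/C   [C → n]
n-n/C/C/C/C ⇒ n-n/n/C/C/C   [C → n]
n-n/n/C/C/C ⇒ n-n/n/n/C/C   [C → n]
n-n/n/n/C/C ⇒ n-n/n/n/n/C   [C → n]
n-n/n/n/n/C ⇒ n-n/n/n/n/n   [C → n]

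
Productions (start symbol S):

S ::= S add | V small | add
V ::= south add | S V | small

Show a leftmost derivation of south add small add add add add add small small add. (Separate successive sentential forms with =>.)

S => S add => V small add => S V small add => S add V small add => S add add V small add => S add add add V small add => S add add add add V small add => S add add add add add V small add => V small add add add add add V small add => south add small add add add add add V small add => south add small add add add add add small small add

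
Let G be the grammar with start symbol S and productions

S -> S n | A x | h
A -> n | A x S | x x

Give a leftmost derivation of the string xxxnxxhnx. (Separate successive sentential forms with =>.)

S => Ax   [S -> A x]
Ax => AxSx   [A -> A x S]
AxSx => AxSxSx   [A -> A x S]
AxSxSx => xxxSxSx   [A -> x x]
xxxSxSx => xxxAxxSx   [S -> A x]
xxxAxxSx => xxxnxxSx   [A -> n]
xxxnxxSx => xxxnxxSnx   [S -> S n]
xxxnxxSnx => xxxnxxhnx   [S -> h]

S=>Ax=>AxSx=>AxSxSx=>xxxSxSx=>xxxAxxSx=>xxxnxxSx=>xxxnxxSnx=>xxxnxxhnx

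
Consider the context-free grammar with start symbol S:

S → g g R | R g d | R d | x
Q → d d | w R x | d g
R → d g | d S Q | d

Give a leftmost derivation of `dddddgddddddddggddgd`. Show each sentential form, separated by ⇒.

S ⇒ Rd ⇒ dSQd ⇒ dRgdQd ⇒ ddSQgdQd ⇒ ddRdQgdQd ⇒ dddSQdQgdQd ⇒ dddRdQdQgdQd ⇒ ddddSQdQdQgdQd ⇒ ddddRdQdQdQgdQd ⇒ dddddgdQdQdQgdQd ⇒ dddddgddddQdQgdQd ⇒ dddddgdddddddQgdQd ⇒ dddddgddddddddggdQd ⇒ dddddgddddddddggddgd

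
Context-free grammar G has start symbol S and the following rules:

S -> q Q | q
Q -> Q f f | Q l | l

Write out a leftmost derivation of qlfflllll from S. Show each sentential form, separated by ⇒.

S ⇒ qQ ⇒ qQl ⇒ qQll ⇒ qQlll ⇒ qQllll ⇒ qQlllll ⇒ qQfflllll ⇒ qlfflllll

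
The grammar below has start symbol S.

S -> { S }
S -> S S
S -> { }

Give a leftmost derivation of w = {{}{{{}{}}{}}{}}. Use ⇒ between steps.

S ⇒ {S}   [S -> { S }]
{S} ⇒ {SS}   [S -> S S]
{SS} ⇒ {SSS}   [S -> S S]
{SSS} ⇒ {{}SS}   [S -> { }]
{{}SS} ⇒ {{}{S}S}   [S -> { S }]
{{}{S}S} ⇒ {{}{SS}S}   [S -> S S]
{{}{SS}S} ⇒ {{}{{S}S}S}   [S -> { S }]
{{}{{S}S}S} ⇒ {{}{{SS}S}S}   [S -> S S]
{{}{{SS}S}S} ⇒ {{}{{{}S}S}S}   [S -> { }]
{{}{{{}S}S}S} ⇒ {{}{{{}{}}S}S}   [S -> { }]
{{}{{{}{}}S}S} ⇒ {{}{{{}{}}{}}S}   [S -> { }]
{{}{{{}{}}{}}S} ⇒ {{}{{{}{}}{}}{}}   [S -> { }]

S ⇒ {S} ⇒ {SS} ⇒ {SSS} ⇒ {{}SS} ⇒ {{}{S}S} ⇒ {{}{SS}S} ⇒ {{}{{S}S}S} ⇒ {{}{{SS}S}S} ⇒ {{}{{{}S}S}S} ⇒ {{}{{{}{}}S}S} ⇒ {{}{{{}{}}{}}S} ⇒ {{}{{{}{}}{}}{}}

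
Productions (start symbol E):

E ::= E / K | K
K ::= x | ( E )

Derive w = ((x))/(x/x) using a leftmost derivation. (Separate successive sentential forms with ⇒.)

E ⇒ E/K ⇒ K/K ⇒ (E)/K ⇒ (K)/K ⇒ ((E))/K ⇒ ((K))/K ⇒ ((x))/K ⇒ ((x))/(E) ⇒ ((x))/(E/K) ⇒ ((x))/(K/K) ⇒ ((x))/(x/K) ⇒ ((x))/(x/x)

E ⇒ E/K   [E ::= E / K]
E/K ⇒ K/K   [E ::= K]
K/K ⇒ (E)/K   [K ::= ( E )]
(E)/K ⇒ (K)/K   [E ::= K]
(K)/K ⇒ ((E))/K   [K ::= ( E )]
((E))/K ⇒ ((K))/K   [E ::= K]
((K))/K ⇒ ((x))/K   [K ::= x]
((x))/K ⇒ ((x))/(E)   [K ::= ( E )]
((x))/(E) ⇒ ((x))/(E/K)   [E ::= E / K]
((x))/(E/K) ⇒ ((x))/(K/K)   [E ::= K]
((x))/(K/K) ⇒ ((x))/(x/K)   [K ::= x]
((x))/(x/K) ⇒ ((x))/(x/x)   [K ::= x]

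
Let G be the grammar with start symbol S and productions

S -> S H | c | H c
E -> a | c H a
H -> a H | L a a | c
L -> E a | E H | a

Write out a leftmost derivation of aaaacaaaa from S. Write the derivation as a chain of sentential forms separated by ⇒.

S ⇒ SH   [S -> S H]
SH ⇒ HcH   [S -> H c]
HcH ⇒ LaacH   [H -> L a a]
LaacH ⇒ EaaacH   [L -> E a]
EaaacH ⇒ aaaacH   [E -> a]
aaaacH ⇒ aaaacaH   [H -> a H]
aaaacaH ⇒ aaaacaLaa   [H -> L a a]
aaaacaLaa ⇒ aaaacaaaa   [L -> a]

S⇒SH⇒HcH⇒LaacH⇒EaaacH⇒aaaacH⇒aaaacaH⇒aaaacaLaa⇒aaaacaaaa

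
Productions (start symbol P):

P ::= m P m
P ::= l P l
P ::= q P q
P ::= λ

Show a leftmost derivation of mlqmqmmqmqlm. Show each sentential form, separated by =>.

P=>mPm=>mlPlm=>mlqPqlm=>mlqmPmqlm=>mlqmqPqmqlm=>mlqmqmPmqmqlm=>mlqmqmmqmqlm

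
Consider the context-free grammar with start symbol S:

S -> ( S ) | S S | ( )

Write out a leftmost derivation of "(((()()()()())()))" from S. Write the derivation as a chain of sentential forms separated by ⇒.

S ⇒ (S) ⇒ ((S)) ⇒ ((SS)) ⇒ (((S)S)) ⇒ (((SS)S)) ⇒ (((SSS)S)) ⇒ (((SSSS)S)) ⇒ (((SSSSS)S)) ⇒ (((()SSSS)S)) ⇒ (((()()SSS)S)) ⇒ (((()()()SS)S)) ⇒ (((()()()()S)S)) ⇒ (((()()()()())S)) ⇒ (((()()()()())()))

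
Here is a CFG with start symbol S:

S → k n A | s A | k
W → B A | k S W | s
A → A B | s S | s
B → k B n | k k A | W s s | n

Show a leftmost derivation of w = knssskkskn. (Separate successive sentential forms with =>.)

S => knA => knsS => knssA => knssAB => knssABB => knsssBB => knssskkAB => knssskksSB => knssskkskB => knssskkskn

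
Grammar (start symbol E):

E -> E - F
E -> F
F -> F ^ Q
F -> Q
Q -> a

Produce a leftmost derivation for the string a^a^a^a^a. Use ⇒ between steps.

E ⇒ F ⇒ F^Q ⇒ F^Q^Q ⇒ F^Q^Q^Q ⇒ F^Q^Q^Q^Q ⇒ Q^Q^Q^Q^Q ⇒ a^Q^Q^Q^Q ⇒ a^a^Q^Q^Q ⇒ a^a^a^Q^Q ⇒ a^a^a^a^Q ⇒ a^a^a^a^a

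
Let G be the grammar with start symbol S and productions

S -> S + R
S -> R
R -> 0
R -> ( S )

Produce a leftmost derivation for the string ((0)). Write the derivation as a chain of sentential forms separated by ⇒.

S ⇒ R ⇒ (S) ⇒ (R) ⇒ ((S)) ⇒ ((R)) ⇒ ((0))

S ⇒ R   [S -> R]
R ⇒ (S)   [R -> ( S )]
(S) ⇒ (R)   [S -> R]
(R) ⇒ ((S))   [R -> ( S )]
((S)) ⇒ ((R))   [S -> R]
((R)) ⇒ ((0))   [R -> 0]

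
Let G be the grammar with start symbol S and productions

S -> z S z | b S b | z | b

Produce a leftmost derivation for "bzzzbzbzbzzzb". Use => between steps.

S => bSb   [S -> b S b]
bSb => bzSzb   [S -> z S z]
bzSzb => bzzSzzb   [S -> z S z]
bzzSzzb => bzzzSzzzb   [S -> z S z]
bzzzSzzzb => bzzzbSbzzzb   [S -> b S b]
bzzzbSbzzzb => bzzzbzSzbzzzb   [S -> z S z]
bzzzbzSzbzzzb => bzzzbzbzbzzzb   [S -> b]

S => bSb => bzSzb => bzzSzzb => bzzzSzzzb => bzzzbSbzzzb => bzzzbzSzbzzzb => bzzzbzbzbzzzb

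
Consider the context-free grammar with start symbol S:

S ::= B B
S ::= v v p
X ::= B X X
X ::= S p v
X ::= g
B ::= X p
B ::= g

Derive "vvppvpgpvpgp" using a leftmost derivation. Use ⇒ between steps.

S⇒BB⇒XpB⇒SpvpB⇒BBpvpB⇒XpBpvpB⇒SpvpBpvpB⇒vvppvpBpvpB⇒vvppvpgpvpB⇒vvppvpgpvpXp⇒vvppvpgpvpgp

S ⇒ BB   [S ::= B B]
BB ⇒ XpB   [B ::= X p]
XpB ⇒ SpvpB   [X ::= S p v]
SpvpB ⇒ BBpvpB   [S ::= B B]
BBpvpB ⇒ XpBpvpB   [B ::= X p]
XpBpvpB ⇒ SpvpBpvpB   [X ::= S p v]
SpvpBpvpB ⇒ vvppvpBpvpB   [S ::= v v p]
vvppvpBpvpB ⇒ vvppvpgpvpB   [B ::= g]
vvppvpgpvpB ⇒ vvppvpgpvpXp   [B ::= X p]
vvppvpgpvpXp ⇒ vvppvpgpvpgp   [X ::= g]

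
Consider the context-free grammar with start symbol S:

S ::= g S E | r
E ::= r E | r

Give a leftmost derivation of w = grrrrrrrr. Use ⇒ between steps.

S ⇒ gSE ⇒ grE ⇒ grrE ⇒ grrrE ⇒ grrrrE ⇒ grrrrrE ⇒ grrrrrrE ⇒ grrrrrrrE ⇒ grrrrrrrr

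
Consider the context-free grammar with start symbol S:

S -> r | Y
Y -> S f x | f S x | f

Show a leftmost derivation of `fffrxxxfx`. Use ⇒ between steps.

S ⇒ Y ⇒ Sfx ⇒ Yfx ⇒ fSxfx ⇒ fYxfx ⇒ ffSxxfx ⇒ ffYxxfx ⇒ fffSxxxfx ⇒ fffrxxxfx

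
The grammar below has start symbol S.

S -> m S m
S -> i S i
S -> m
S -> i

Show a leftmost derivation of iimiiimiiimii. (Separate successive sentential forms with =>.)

S => iSi   [S -> i S i]
iSi => iiSii   [S -> i S i]
iiSii => iimSmii   [S -> m S m]
iimSmii => iimiSimii   [S -> i S i]
iimiSimii => iimiiSiimii   [S -> i S i]
iimiiSiimii => iimiiiSiiimii   [S -> i S i]
iimiiiSiiimii => iimiiimiiimii   [S -> m]

S => iSi => iiSii => iimSmii => iimiSimii => iimiiSiimii => iimiiiSiiimii => iimiiimiiimii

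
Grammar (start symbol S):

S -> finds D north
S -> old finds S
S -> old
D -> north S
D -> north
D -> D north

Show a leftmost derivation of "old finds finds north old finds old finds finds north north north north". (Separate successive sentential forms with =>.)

S => old finds S => old finds finds D north => old finds finds D north north => old finds finds north S north north => old finds finds north old finds S north north => old finds finds north old finds old finds S north north => old finds finds north old finds old finds finds D north north north => old finds finds north old finds old finds finds north north north north

S => old finds S   [S -> old finds S]
old finds S => old finds finds D north   [S -> finds D north]
old finds finds D north => old finds finds D north north   [D -> D north]
old finds finds D north north => old finds finds north S north north   [D -> north S]
old finds finds north S north north => old finds finds north old finds S north north   [S -> old finds S]
old finds finds north old finds S north north => old finds finds north old finds old finds S north north   [S -> old finds S]
old finds finds north old finds old finds S north north => old finds finds north old finds old finds finds D north north north   [S -> finds D north]
old finds finds north old finds old finds finds D north north north => old finds finds north old finds old finds finds north north north north   [D -> north]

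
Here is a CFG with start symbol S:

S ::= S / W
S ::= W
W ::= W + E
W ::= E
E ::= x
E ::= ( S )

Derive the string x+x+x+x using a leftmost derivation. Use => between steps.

S => W   [S ::= W]
W => W+E   [W ::= W + E]
W+E => W+E+E   [W ::= W + E]
W+E+E => W+E+E+E   [W ::= W + E]
W+E+E+E => E+E+E+E   [W ::= E]
E+E+E+E => x+E+E+E   [E ::= x]
x+E+E+E => x+x+E+E   [E ::= x]
x+x+E+E => x+x+x+E   [E ::= x]
x+x+x+E => x+x+x+x   [E ::= x]

S=>W=>W+E=>W+E+E=>W+E+E+E=>E+E+E+E=>x+E+E+E=>x+x+E+E=>x+x+x+E=>x+x+x+x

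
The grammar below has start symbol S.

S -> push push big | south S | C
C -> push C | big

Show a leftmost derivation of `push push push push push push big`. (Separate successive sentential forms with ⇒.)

S ⇒ C ⇒ push C ⇒ push push C ⇒ push push push C ⇒ push push push push C ⇒ push push push push push C ⇒ push push push push push push C ⇒ push push push push push push big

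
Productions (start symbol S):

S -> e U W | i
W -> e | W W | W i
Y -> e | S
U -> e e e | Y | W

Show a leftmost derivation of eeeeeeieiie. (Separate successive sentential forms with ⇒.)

S ⇒ eUW ⇒ eeeeW ⇒ eeeeWW ⇒ eeeeWiW ⇒ eeeeWiiW ⇒ eeeeWWiiW ⇒ eeeeWWWiiW ⇒ eeeeeWWiiW ⇒ eeeeeWiWiiW ⇒ eeeeeeiWiiW ⇒ eeeeeeieiiW ⇒ eeeeeeieiie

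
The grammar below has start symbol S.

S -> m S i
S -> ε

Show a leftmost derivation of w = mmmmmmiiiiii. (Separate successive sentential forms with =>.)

S => mSi   [S -> m S i]
mSi => mmSii   [S -> m S i]
mmSii => mmmSiii   [S -> m S i]
mmmSiii => mmmmSiiii   [S -> m S i]
mmmmSiiii => mmmmmSiiiii   [S -> m S i]
mmmmmSiiiii => mmmmmmSiiiiii   [S -> m S i]
mmmmmmSiiiiii => mmmmmmiiiiii   [S -> ε]

S => mSi => mmSii => mmmSiii => mmmmSiiii => mmmmmSiiiii => mmmmmmSiiiiii => mmmmmmiiiiii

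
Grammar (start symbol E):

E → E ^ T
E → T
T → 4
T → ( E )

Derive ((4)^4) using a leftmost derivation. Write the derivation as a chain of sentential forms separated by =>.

E => T => (E) => (E^T) => (T^T) => ((E)^T) => ((T)^T) => ((4)^T) => ((4)^4)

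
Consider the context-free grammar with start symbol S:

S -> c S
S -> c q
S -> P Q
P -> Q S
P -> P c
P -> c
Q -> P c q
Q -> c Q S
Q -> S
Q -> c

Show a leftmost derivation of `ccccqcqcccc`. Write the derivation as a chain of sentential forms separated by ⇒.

S ⇒ cS ⇒ ccS ⇒ ccPQ ⇒ ccPcQ ⇒ ccPccQ ⇒ ccPcccQ ⇒ ccQScccQ ⇒ ccSScccQ ⇒ cccSScccQ ⇒ ccccqScccQ ⇒ ccccqcqcccQ ⇒ ccccqcqcccc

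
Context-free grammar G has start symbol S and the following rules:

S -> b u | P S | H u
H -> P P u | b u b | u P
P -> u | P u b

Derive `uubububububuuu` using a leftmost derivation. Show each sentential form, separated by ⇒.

S ⇒ Hu   [S -> H u]
Hu ⇒ PPuu   [H -> P P u]
PPuu ⇒ PubPuu   [P -> P u b]
PubPuu ⇒ PububPuu   [P -> P u b]
PububPuu ⇒ PubububPuu   [P -> P u b]
PubububPuu ⇒ PububububPuu   [P -> P u b]
PububububPuu ⇒ PubububububPuu   [P -> P u b]
PubububububPuu ⇒ uubububububPuu   [P -> u]
uubububububPuu ⇒ uubububububuuu   [P -> u]

S ⇒ Hu ⇒ PPuu ⇒ PubPuu ⇒ PububPuu ⇒ PubububPuu ⇒ PububububPuu ⇒ PubububububPuu ⇒ uubububububPuu ⇒ uubububububuuu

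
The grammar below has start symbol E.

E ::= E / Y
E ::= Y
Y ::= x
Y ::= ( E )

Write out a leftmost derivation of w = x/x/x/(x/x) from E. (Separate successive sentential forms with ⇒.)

E⇒E/Y⇒E/Y/Y⇒E/Y/Y/Y⇒Y/Y/Y/Y⇒x/Y/Y/Y⇒x/x/Y/Y⇒x/x/x/Y⇒x/x/x/(E)⇒x/x/x/(E/Y)⇒x/x/x/(Y/Y)⇒x/x/x/(x/Y)⇒x/x/x/(x/x)

E ⇒ E/Y   [E ::= E / Y]
E/Y ⇒ E/Y/Y   [E ::= E / Y]
E/Y/Y ⇒ E/Y/Y/Y   [E ::= E / Y]
E/Y/Y/Y ⇒ Y/Y/Y/Y   [E ::= Y]
Y/Y/Y/Y ⇒ x/Y/Y/Y   [Y ::= x]
x/Y/Y/Y ⇒ x/x/Y/Y   [Y ::= x]
x/x/Y/Y ⇒ x/x/x/Y   [Y ::= x]
x/x/x/Y ⇒ x/x/x/(E)   [Y ::= ( E )]
x/x/x/(E) ⇒ x/x/x/(E/Y)   [E ::= E / Y]
x/x/x/(E/Y) ⇒ x/x/x/(Y/Y)   [E ::= Y]
x/x/x/(Y/Y) ⇒ x/x/x/(x/Y)   [Y ::= x]
x/x/x/(x/Y) ⇒ x/x/x/(x/x)   [Y ::= x]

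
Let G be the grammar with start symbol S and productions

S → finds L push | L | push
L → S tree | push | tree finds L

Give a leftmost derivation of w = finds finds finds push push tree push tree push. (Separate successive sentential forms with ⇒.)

S ⇒ finds L push ⇒ finds S tree push ⇒ finds finds L push tree push ⇒ finds finds S tree push tree push ⇒ finds finds finds L push tree push tree push ⇒ finds finds finds push push tree push tree push

S ⇒ finds L push   [S → finds L push]
finds L push ⇒ finds S tree push   [L → S tree]
finds S tree push ⇒ finds finds L push tree push   [S → finds L push]
finds finds L push tree push ⇒ finds finds S tree push tree push   [L → S tree]
finds finds S tree push tree push ⇒ finds finds finds L push tree push tree push   [S → finds L push]
finds finds finds L push tree push tree push ⇒ finds finds finds push push tree push tree push   [L → push]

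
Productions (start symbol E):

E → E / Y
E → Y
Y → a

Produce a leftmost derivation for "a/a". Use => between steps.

E => E/Y   [E → E / Y]
E/Y => Y/Y   [E → Y]
Y/Y => a/Y   [Y → a]
a/Y => a/a   [Y → a]

E => E/Y => Y/Y => a/Y => a/a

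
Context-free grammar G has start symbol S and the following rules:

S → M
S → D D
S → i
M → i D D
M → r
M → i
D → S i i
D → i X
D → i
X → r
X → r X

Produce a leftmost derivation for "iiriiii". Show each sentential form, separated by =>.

S=>DD=>SiiD=>MiiD=>iDDiiD=>iiXDiiD=>iirDiiD=>iiriiiD=>iiriiii

S => DD   [S → D D]
DD => SiiD   [D → S i i]
SiiD => MiiD   [S → M]
MiiD => iDDiiD   [M → i D D]
iDDiiD => iiXDiiD   [D → i X]
iiXDiiD => iirDiiD   [X → r]
iirDiiD => iiriiiD   [D → i]
iiriiiD => iiriiii   [D → i]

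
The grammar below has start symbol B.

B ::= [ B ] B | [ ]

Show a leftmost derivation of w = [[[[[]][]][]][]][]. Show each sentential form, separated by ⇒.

B ⇒ [B]B   [B ::= [ B ] B]
[B]B ⇒ [[B]B]B   [B ::= [ B ] B]
[[B]B]B ⇒ [[[B]B]B]B   [B ::= [ B ] B]
[[[B]B]B]B ⇒ [[[[B]B]B]B]B   [B ::= [ B ] B]
[[[[B]B]B]B]B ⇒ [[[[[]]B]B]B]B   [B ::= [ ]]
[[[[[]]B]B]B]B ⇒ [[[[[]][]]B]B]B   [B ::= [ ]]
[[[[[]][]]B]B]B ⇒ [[[[[]][]][]]B]B   [B ::= [ ]]
[[[[[]][]][]]B]B ⇒ [[[[[]][]][]][]]B   [B ::= [ ]]
[[[[[]][]][]][]]B ⇒ [[[[[]][]][]][]][]   [B ::= [ ]]

B⇒[B]B⇒[[B]B]B⇒[[[B]B]B]B⇒[[[[B]B]B]B]B⇒[[[[[]]B]B]B]B⇒[[[[[]][]]B]B]B⇒[[[[[]][]][]]B]B⇒[[[[[]][]][]][]]B⇒[[[[[]][]][]][]][]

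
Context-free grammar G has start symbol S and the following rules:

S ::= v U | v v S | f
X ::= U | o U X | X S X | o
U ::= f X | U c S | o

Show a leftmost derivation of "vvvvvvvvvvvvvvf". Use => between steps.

S => vvS   [S ::= v v S]
vvS => vvvvS   [S ::= v v S]
vvvvS => vvvvvvS   [S ::= v v S]
vvvvvvS => vvvvvvvvS   [S ::= v v S]
vvvvvvvvS => vvvvvvvvvvS   [S ::= v v S]
vvvvvvvvvvS => vvvvvvvvvvvvS   [S ::= v v S]
vvvvvvvvvvvvS => vvvvvvvvvvvvvvS   [S ::= v v S]
vvvvvvvvvvvvvvS => vvvvvvvvvvvvvvf   [S ::= f]

S => vvS => vvvvS => vvvvvvS => vvvvvvvvS => vvvvvvvvvvS => vvvvvvvvvvvvS => vvvvvvvvvvvvvvS => vvvvvvvvvvvvvvf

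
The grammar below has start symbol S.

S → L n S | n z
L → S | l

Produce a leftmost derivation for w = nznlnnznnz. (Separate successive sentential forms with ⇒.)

S ⇒ LnS ⇒ SnS ⇒ nznS ⇒ nznLnS ⇒ nznSnS ⇒ nznLnSnS ⇒ nznlnSnS ⇒ nznlnnznS ⇒ nznlnnznnz

S ⇒ LnS   [S → L n S]
LnS ⇒ SnS   [L → S]
SnS ⇒ nznS   [S → n z]
nznS ⇒ nznLnS   [S → L n S]
nznLnS ⇒ nznSnS   [L → S]
nznSnS ⇒ nznLnSnS   [S → L n S]
nznLnSnS ⇒ nznlnSnS   [L → l]
nznlnSnS ⇒ nznlnnznS   [S → n z]
nznlnnznS ⇒ nznlnnznnz   [S → n z]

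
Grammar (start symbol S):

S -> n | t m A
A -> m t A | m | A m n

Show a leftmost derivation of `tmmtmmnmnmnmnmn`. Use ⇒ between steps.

S ⇒ tmA ⇒ tmAmn ⇒ tmmtAmn ⇒ tmmtAmnmn ⇒ tmmtAmnmnmn ⇒ tmmtAmnmnmnmn ⇒ tmmtAmnmnmnmnmn ⇒ tmmtmmnmnmnmnmn

S ⇒ tmA   [S -> t m A]
tmA ⇒ tmAmn   [A -> A m n]
tmAmn ⇒ tmmtAmn   [A -> m t A]
tmmtAmn ⇒ tmmtAmnmn   [A -> A m n]
tmmtAmnmn ⇒ tmmtAmnmnmn   [A -> A m n]
tmmtAmnmnmn ⇒ tmmtAmnmnmnmn   [A -> A m n]
tmmtAmnmnmnmn ⇒ tmmtAmnmnmnmnmn   [A -> A m n]
tmmtAmnmnmnmnmn ⇒ tmmtmmnmnmnmnmn   [A -> m]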